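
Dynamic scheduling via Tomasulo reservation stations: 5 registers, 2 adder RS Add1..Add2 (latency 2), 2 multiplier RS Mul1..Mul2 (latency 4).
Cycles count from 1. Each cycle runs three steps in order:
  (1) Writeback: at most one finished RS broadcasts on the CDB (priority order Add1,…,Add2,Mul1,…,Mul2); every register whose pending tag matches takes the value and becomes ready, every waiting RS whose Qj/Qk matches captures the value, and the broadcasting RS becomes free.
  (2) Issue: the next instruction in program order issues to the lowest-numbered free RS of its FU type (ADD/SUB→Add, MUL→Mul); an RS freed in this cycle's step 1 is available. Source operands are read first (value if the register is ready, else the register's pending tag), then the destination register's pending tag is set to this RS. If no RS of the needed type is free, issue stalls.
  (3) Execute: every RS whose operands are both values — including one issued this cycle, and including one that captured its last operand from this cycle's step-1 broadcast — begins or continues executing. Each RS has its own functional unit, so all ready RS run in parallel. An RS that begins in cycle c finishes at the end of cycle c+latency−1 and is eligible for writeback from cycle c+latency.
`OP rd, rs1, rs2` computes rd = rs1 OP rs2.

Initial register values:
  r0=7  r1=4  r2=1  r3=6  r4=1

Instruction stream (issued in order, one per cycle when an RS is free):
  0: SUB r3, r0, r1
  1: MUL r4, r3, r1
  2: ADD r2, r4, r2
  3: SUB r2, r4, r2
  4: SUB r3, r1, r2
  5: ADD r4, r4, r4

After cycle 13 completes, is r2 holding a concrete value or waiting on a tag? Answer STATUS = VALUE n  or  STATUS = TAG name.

STATUS = VALUE -1

cycle 1: issue SUB r3<-Add1 // r0:7,r1:4,r2:1,r3:Add1,r4:1
cycle 2: issue MUL r4<-Mul1 // r0:7,r1:4,r2:1,r3:Add1,r4:Mul1
cycle 3: CDB Add1=3; issue ADD r2<-Add1 // r0:7,r1:4,r2:Add1,r3:3,r4:Mul1
cycle 4: issue SUB r2<-Add2 // r0:7,r1:4,r2:Add2,r3:3,r4:Mul1
cycle 5: stall // r0:7,r1:4,r2:Add2,r3:3,r4:Mul1
cycle 6: stall // r0:7,r1:4,r2:Add2,r3:3,r4:Mul1
cycle 7: CDB Mul1=12; stall // r0:7,r1:4,r2:Add2,r3:3,r4:12
cycle 8: stall // r0:7,r1:4,r2:Add2,r3:3,r4:12
cycle 9: CDB Add1=13; issue SUB r3<-Add1 // r0:7,r1:4,r2:Add2,r3:Add1,r4:12
cycle 10: stall // r0:7,r1:4,r2:Add2,r3:Add1,r4:12
cycle 11: CDB Add2=-1; issue ADD r4<-Add2 // r0:7,r1:4,r2:-1,r3:Add1,r4:Add2
cycle 12: - // r0:7,r1:4,r2:-1,r3:Add1,r4:Add2
cycle 13: CDB Add1=5 // r0:7,r1:4,r2:-1,r3:5,r4:Add2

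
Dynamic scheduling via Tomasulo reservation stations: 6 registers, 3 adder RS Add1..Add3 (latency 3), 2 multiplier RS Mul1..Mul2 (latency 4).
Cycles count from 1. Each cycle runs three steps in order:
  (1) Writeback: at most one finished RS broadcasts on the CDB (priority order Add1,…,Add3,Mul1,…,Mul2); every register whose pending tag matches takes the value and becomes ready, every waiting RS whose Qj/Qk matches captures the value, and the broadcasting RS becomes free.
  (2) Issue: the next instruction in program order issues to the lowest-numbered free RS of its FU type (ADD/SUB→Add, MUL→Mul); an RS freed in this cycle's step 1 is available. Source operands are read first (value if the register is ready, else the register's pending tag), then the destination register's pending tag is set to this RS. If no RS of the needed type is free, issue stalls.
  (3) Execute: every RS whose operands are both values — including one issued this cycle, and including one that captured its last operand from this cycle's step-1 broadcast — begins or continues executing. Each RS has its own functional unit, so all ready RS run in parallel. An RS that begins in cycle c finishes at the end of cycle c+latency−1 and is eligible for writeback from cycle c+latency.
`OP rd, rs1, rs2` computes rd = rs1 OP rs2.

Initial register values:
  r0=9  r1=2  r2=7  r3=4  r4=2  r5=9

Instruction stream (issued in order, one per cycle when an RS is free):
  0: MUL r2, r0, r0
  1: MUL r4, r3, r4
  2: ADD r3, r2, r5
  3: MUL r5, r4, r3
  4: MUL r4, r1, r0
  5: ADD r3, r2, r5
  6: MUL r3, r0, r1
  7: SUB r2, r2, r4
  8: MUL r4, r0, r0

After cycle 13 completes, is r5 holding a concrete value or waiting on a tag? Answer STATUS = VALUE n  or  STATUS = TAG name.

STATUS = VALUE 720

cycle 1: issue MUL r2<-Mul1 // r0:9,r1:2,r2:Mul1,r3:4,r4:2,r5:9
cycle 2: issue MUL r4<-Mul2 // r0:9,r1:2,r2:Mul1,r3:4,r4:Mul2,r5:9
cycle 3: issue ADD r3<-Add1 // r0:9,r1:2,r2:Mul1,r3:Add1,r4:Mul2,r5:9
cycle 4: stall // r0:9,r1:2,r2:Mul1,r3:Add1,r4:Mul2,r5:9
cycle 5: CDB Mul1=81; issue MUL r5<-Mul1 // r0:9,r1:2,r2:81,r3:Add1,r4:Mul2,r5:Mul1
cycle 6: CDB Mul2=8; issue MUL r4<-Mul2 // r0:9,r1:2,r2:81,r3:Add1,r4:Mul2,r5:Mul1
cycle 7: issue ADD r3<-Add2 // r0:9,r1:2,r2:81,r3:Add2,r4:Mul2,r5:Mul1
cycle 8: CDB Add1=90; stall // r0:9,r1:2,r2:81,r3:Add2,r4:Mul2,r5:Mul1
cycle 9: stall // r0:9,r1:2,r2:81,r3:Add2,r4:Mul2,r5:Mul1
cycle 10: CDB Mul2=18; issue MUL r3<-Mul2 // r0:9,r1:2,r2:81,r3:Mul2,r4:18,r5:Mul1
cycle 11: issue SUB r2<-Add1 // r0:9,r1:2,r2:Add1,r3:Mul2,r4:18,r5:Mul1
cycle 12: CDB Mul1=720; issue MUL r4<-Mul1 // r0:9,r1:2,r2:Add1,r3:Mul2,r4:Mul1,r5:720
cycle 13: - // r0:9,r1:2,r2:Add1,r3:Mul2,r4:Mul1,r5:720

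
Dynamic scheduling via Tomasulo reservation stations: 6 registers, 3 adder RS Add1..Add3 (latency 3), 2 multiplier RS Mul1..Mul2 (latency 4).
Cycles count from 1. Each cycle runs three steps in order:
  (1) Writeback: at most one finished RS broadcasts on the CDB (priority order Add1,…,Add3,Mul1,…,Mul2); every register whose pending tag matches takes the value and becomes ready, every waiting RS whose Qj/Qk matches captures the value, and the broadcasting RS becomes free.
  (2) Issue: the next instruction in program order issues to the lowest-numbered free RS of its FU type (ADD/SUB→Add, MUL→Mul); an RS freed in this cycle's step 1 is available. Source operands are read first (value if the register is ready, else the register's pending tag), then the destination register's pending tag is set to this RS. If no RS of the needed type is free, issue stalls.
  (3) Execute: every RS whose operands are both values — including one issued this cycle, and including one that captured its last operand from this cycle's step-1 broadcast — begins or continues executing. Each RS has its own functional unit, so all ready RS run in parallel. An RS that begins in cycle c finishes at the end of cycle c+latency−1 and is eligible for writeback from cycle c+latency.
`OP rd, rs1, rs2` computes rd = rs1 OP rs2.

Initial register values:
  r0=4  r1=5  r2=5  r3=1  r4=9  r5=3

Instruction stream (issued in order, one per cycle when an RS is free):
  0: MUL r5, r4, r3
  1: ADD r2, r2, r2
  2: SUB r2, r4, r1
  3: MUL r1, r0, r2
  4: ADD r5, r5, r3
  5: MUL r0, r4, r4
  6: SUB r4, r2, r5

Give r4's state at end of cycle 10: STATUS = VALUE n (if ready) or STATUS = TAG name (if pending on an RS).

STATUS = TAG Add2

c1: issue MUL r5<-Mul1 | r0:4,r1:5,r2:5,r3:1,r4:9,r5:Mul1
c2: issue ADD r2<-Add1 | r0:4,r1:5,r2:Add1,r3:1,r4:9,r5:Mul1
c3: issue SUB r2<-Add2 | r0:4,r1:5,r2:Add2,r3:1,r4:9,r5:Mul1
c4: issue MUL r1<-Mul2 | r0:4,r1:Mul2,r2:Add2,r3:1,r4:9,r5:Mul1
c5: CDB Add1=10; issue ADD r5<-Add1 | r0:4,r1:Mul2,r2:Add2,r3:1,r4:9,r5:Add1
c6: CDB Add2=4; stall | r0:4,r1:Mul2,r2:4,r3:1,r4:9,r5:Add1
c7: CDB Mul1=9; issue MUL r0<-Mul1 | r0:Mul1,r1:Mul2,r2:4,r3:1,r4:9,r5:Add1
c8: issue SUB r4<-Add2 | r0:Mul1,r1:Mul2,r2:4,r3:1,r4:Add2,r5:Add1
c9: - | r0:Mul1,r1:Mul2,r2:4,r3:1,r4:Add2,r5:Add1
c10: CDB Add1=10 | r0:Mul1,r1:Mul2,r2:4,r3:1,r4:Add2,r5:10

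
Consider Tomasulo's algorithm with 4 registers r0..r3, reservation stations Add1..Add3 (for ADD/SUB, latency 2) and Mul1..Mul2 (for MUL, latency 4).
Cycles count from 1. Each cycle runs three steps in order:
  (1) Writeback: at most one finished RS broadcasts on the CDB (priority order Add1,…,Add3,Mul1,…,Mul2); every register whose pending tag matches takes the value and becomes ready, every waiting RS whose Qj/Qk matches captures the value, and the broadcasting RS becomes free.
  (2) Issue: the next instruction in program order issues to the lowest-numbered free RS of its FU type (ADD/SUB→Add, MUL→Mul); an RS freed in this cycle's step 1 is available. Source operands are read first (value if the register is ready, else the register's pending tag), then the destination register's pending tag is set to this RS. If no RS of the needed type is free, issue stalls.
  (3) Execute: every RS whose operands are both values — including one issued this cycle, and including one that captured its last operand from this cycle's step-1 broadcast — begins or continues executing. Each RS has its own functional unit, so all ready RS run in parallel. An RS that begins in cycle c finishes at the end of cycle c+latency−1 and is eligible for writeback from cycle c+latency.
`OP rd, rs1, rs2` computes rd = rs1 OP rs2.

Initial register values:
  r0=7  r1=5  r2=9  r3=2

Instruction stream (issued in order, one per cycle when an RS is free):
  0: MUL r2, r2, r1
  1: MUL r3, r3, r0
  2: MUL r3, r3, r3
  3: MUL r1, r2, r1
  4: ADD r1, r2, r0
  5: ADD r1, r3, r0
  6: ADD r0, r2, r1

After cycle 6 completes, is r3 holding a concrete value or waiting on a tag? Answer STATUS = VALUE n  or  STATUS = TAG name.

STATUS = TAG Mul1

cycle 1: issue MUL r2<-Mul1 // r0:7,r1:5,r2:Mul1,r3:2
cycle 2: issue MUL r3<-Mul2 // r0:7,r1:5,r2:Mul1,r3:Mul2
cycle 3: stall // r0:7,r1:5,r2:Mul1,r3:Mul2
cycle 4: stall // r0:7,r1:5,r2:Mul1,r3:Mul2
cycle 5: CDB Mul1=45; issue MUL r3<-Mul1 // r0:7,r1:5,r2:45,r3:Mul1
cycle 6: CDB Mul2=14; issue MUL r1<-Mul2 // r0:7,r1:Mul2,r2:45,r3:Mul1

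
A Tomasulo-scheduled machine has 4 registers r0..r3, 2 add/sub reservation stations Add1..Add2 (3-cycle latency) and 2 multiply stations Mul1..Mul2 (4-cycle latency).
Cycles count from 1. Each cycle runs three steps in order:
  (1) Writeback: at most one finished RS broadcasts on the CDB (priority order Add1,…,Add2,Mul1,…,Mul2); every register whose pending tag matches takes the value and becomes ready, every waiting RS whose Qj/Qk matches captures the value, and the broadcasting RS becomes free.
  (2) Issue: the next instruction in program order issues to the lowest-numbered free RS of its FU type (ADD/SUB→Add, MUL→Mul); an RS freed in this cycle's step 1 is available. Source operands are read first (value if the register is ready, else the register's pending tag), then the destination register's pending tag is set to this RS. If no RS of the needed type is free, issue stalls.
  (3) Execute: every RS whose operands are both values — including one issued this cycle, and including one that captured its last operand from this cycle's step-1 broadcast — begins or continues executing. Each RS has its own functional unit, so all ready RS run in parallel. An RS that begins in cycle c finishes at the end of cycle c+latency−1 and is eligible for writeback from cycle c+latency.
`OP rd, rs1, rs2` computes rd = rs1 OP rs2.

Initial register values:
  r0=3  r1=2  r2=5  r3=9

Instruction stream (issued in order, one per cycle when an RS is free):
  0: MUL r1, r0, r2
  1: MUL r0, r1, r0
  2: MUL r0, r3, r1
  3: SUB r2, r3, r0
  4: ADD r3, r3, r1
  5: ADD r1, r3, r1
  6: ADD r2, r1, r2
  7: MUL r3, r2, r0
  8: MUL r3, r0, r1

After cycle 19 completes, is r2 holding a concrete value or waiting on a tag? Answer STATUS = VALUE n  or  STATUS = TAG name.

STATUS = VALUE -87

c1: issue MUL r1<-Mul1 | r0:3,r1:Mul1,r2:5,r3:9
c2: issue MUL r0<-Mul2 | r0:Mul2,r1:Mul1,r2:5,r3:9
c3: stall | r0:Mul2,r1:Mul1,r2:5,r3:9
c4: stall | r0:Mul2,r1:Mul1,r2:5,r3:9
c5: CDB Mul1=15; issue MUL r0<-Mul1 | r0:Mul1,r1:15,r2:5,r3:9
c6: issue SUB r2<-Add1 | r0:Mul1,r1:15,r2:Add1,r3:9
c7: issue ADD r3<-Add2 | r0:Mul1,r1:15,r2:Add1,r3:Add2
c8: stall | r0:Mul1,r1:15,r2:Add1,r3:Add2
c9: CDB Mul1=135; stall | r0:135,r1:15,r2:Add1,r3:Add2
c10: CDB Add2=24; issue ADD r1<-Add2 | r0:135,r1:Add2,r2:Add1,r3:24
c11: CDB Mul2=45; stall | r0:135,r1:Add2,r2:Add1,r3:24
c12: CDB Add1=-126; issue ADD r2<-Add1 | r0:135,r1:Add2,r2:Add1,r3:24
c13: CDB Add2=39; issue MUL r3<-Mul1 | r0:135,r1:39,r2:Add1,r3:Mul1
c14: issue MUL r3<-Mul2 | r0:135,r1:39,r2:Add1,r3:Mul2
c15: - | r0:135,r1:39,r2:Add1,r3:Mul2
c16: CDB Add1=-87 | r0:135,r1:39,r2:-87,r3:Mul2
c17: - | r0:135,r1:39,r2:-87,r3:Mul2
c18: CDB Mul2=5265 | r0:135,r1:39,r2:-87,r3:5265
c19: - | r0:135,r1:39,r2:-87,r3:5265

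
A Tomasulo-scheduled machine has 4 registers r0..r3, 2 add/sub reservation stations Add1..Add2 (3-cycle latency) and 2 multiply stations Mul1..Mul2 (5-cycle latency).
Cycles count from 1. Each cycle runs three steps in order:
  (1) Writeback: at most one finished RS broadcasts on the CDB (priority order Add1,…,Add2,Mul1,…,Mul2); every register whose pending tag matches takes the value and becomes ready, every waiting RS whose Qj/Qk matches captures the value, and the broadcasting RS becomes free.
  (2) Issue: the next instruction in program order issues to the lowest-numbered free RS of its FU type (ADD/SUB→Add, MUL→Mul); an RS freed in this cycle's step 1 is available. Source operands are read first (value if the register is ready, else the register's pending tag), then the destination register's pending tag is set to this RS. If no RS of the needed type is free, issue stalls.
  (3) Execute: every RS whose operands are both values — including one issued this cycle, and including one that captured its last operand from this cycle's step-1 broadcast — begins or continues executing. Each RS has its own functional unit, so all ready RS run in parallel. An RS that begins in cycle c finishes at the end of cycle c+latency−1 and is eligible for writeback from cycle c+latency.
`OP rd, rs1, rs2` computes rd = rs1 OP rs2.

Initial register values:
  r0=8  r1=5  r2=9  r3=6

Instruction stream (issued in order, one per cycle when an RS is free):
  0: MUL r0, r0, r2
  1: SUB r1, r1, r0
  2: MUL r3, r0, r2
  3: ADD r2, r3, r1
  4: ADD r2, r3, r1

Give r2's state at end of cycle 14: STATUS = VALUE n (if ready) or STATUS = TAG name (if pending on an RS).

c1: issue MUL r0<-Mul1 | r0:Mul1,r1:5,r2:9,r3:6
c2: issue SUB r1<-Add1 | r0:Mul1,r1:Add1,r2:9,r3:6
c3: issue MUL r3<-Mul2 | r0:Mul1,r1:Add1,r2:9,r3:Mul2
c4: issue ADD r2<-Add2 | r0:Mul1,r1:Add1,r2:Add2,r3:Mul2
c5: stall | r0:Mul1,r1:Add1,r2:Add2,r3:Mul2
c6: CDB Mul1=72; stall | r0:72,r1:Add1,r2:Add2,r3:Mul2
c7: stall | r0:72,r1:Add1,r2:Add2,r3:Mul2
c8: stall | r0:72,r1:Add1,r2:Add2,r3:Mul2
c9: CDB Add1=-67; issue ADD r2<-Add1 | r0:72,r1:-67,r2:Add1,r3:Mul2
c10: - | r0:72,r1:-67,r2:Add1,r3:Mul2
c11: CDB Mul2=648 | r0:72,r1:-67,r2:Add1,r3:648
c12: - | r0:72,r1:-67,r2:Add1,r3:648
c13: - | r0:72,r1:-67,r2:Add1,r3:648
c14: CDB Add1=581 | r0:72,r1:-67,r2:581,r3:648

STATUS = VALUE 581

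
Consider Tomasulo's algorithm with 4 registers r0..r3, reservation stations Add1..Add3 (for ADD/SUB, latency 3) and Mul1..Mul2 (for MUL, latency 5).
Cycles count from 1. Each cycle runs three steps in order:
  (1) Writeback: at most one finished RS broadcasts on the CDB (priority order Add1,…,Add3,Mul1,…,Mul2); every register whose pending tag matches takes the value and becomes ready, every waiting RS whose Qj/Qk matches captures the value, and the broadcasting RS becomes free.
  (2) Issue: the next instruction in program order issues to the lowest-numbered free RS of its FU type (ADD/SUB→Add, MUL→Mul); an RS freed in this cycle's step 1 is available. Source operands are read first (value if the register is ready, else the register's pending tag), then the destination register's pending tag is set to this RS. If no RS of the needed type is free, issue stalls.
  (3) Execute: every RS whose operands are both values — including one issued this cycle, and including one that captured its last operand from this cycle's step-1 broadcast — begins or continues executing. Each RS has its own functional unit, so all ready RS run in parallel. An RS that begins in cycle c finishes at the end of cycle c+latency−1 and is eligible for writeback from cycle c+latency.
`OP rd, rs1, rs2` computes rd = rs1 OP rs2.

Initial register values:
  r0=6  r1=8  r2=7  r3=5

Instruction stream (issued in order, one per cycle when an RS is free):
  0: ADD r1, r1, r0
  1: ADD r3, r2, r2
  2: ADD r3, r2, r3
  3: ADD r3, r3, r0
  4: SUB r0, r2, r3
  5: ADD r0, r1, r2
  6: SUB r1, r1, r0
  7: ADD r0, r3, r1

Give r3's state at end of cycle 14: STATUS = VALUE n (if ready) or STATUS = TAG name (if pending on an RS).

c1: issue ADD r1<-Add1 | r0:6,r1:Add1,r2:7,r3:5
c2: issue ADD r3<-Add2 | r0:6,r1:Add1,r2:7,r3:Add2
c3: issue ADD r3<-Add3 | r0:6,r1:Add1,r2:7,r3:Add3
c4: CDB Add1=14; issue ADD r3<-Add1 | r0:6,r1:14,r2:7,r3:Add1
c5: CDB Add2=14; issue SUB r0<-Add2 | r0:Add2,r1:14,r2:7,r3:Add1
c6: stall | r0:Add2,r1:14,r2:7,r3:Add1
c7: stall | r0:Add2,r1:14,r2:7,r3:Add1
c8: CDB Add3=21; issue ADD r0<-Add3 | r0:Add3,r1:14,r2:7,r3:Add1
c9: stall | r0:Add3,r1:14,r2:7,r3:Add1
c10: stall | r0:Add3,r1:14,r2:7,r3:Add1
c11: CDB Add1=27; issue SUB r1<-Add1 | r0:Add3,r1:Add1,r2:7,r3:27
c12: CDB Add3=21; issue ADD r0<-Add3 | r0:Add3,r1:Add1,r2:7,r3:27
c13: - | r0:Add3,r1:Add1,r2:7,r3:27
c14: CDB Add2=-20 | r0:Add3,r1:Add1,r2:7,r3:27

STATUS = VALUE 27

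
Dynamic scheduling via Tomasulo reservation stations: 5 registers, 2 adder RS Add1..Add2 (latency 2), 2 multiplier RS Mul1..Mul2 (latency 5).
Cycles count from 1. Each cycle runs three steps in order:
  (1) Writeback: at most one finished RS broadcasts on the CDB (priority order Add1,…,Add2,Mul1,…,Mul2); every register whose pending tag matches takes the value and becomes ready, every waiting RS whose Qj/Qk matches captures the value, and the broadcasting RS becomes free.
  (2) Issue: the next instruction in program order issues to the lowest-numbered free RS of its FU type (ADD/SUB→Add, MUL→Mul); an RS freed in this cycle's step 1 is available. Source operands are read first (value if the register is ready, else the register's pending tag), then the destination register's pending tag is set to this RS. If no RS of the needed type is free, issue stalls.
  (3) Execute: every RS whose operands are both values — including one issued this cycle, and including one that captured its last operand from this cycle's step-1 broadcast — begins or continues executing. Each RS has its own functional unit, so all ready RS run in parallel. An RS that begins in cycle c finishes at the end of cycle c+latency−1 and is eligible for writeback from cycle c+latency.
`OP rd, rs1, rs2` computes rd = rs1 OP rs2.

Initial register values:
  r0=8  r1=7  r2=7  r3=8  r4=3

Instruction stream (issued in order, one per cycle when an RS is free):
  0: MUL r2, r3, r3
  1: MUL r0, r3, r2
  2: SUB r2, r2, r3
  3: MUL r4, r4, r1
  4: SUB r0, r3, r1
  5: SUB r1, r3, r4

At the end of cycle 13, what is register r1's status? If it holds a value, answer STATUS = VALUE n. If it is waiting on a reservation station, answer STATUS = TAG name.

STATUS = VALUE -13

  c1: issue MUL r2<-Mul1  regs: r0:8,r1:7,r2:Mul1,r3:8,r4:3
  c2: issue MUL r0<-Mul2  regs: r0:Mul2,r1:7,r2:Mul1,r3:8,r4:3
  c3: issue SUB r2<-Add1  regs: r0:Mul2,r1:7,r2:Add1,r3:8,r4:3
  c4: stall  regs: r0:Mul2,r1:7,r2:Add1,r3:8,r4:3
  c5: stall  regs: r0:Mul2,r1:7,r2:Add1,r3:8,r4:3
  c6: CDB Mul1=64; issue MUL r4<-Mul1  regs: r0:Mul2,r1:7,r2:Add1,r3:8,r4:Mul1
  c7: issue SUB r0<-Add2  regs: r0:Add2,r1:7,r2:Add1,r3:8,r4:Mul1
  c8: CDB Add1=56; issue SUB r1<-Add1  regs: r0:Add2,r1:Add1,r2:56,r3:8,r4:Mul1
  c9: CDB Add2=1  regs: r0:1,r1:Add1,r2:56,r3:8,r4:Mul1
  c10: -  regs: r0:1,r1:Add1,r2:56,r3:8,r4:Mul1
  c11: CDB Mul1=21  regs: r0:1,r1:Add1,r2:56,r3:8,r4:21
  c12: CDB Mul2=512  regs: r0:1,r1:Add1,r2:56,r3:8,r4:21
  c13: CDB Add1=-13  regs: r0:1,r1:-13,r2:56,r3:8,r4:21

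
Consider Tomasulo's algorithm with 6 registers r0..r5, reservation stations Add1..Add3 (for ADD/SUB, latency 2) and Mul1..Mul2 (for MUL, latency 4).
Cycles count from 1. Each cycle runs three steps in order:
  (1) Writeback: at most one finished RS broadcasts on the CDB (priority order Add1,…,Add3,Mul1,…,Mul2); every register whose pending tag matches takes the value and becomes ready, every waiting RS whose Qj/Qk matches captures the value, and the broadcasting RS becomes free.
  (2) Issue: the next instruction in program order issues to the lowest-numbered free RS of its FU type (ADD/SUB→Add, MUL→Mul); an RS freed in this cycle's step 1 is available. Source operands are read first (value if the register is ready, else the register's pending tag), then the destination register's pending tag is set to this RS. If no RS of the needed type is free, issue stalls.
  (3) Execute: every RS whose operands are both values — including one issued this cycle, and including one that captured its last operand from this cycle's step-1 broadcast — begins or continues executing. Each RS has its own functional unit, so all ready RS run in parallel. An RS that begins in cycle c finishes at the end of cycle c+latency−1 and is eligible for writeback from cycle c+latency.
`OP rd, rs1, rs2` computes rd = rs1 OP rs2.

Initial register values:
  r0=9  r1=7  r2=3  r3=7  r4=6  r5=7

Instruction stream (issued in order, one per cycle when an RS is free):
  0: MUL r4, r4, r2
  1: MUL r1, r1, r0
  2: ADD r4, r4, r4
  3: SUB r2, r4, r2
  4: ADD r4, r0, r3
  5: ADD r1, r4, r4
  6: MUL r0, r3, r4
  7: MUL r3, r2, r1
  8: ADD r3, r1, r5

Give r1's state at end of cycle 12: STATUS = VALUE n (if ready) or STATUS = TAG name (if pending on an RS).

STATUS = VALUE 32

  c1: issue MUL r4<-Mul1  regs: r0:9,r1:7,r2:3,r3:7,r4:Mul1,r5:7
  c2: issue MUL r1<-Mul2  regs: r0:9,r1:Mul2,r2:3,r3:7,r4:Mul1,r5:7
  c3: issue ADD r4<-Add1  regs: r0:9,r1:Mul2,r2:3,r3:7,r4:Add1,r5:7
  c4: issue SUB r2<-Add2  regs: r0:9,r1:Mul2,r2:Add2,r3:7,r4:Add1,r5:7
  c5: CDB Mul1=18; issue ADD r4<-Add3  regs: r0:9,r1:Mul2,r2:Add2,r3:7,r4:Add3,r5:7
  c6: CDB Mul2=63; stall  regs: r0:9,r1:63,r2:Add2,r3:7,r4:Add3,r5:7
  c7: CDB Add1=36; issue ADD r1<-Add1  regs: r0:9,r1:Add1,r2:Add2,r3:7,r4:Add3,r5:7
  c8: CDB Add3=16; issue MUL r0<-Mul1  regs: r0:Mul1,r1:Add1,r2:Add2,r3:7,r4:16,r5:7
  c9: CDB Add2=33; issue MUL r3<-Mul2  regs: r0:Mul1,r1:Add1,r2:33,r3:Mul2,r4:16,r5:7
  c10: CDB Add1=32; issue ADD r3<-Add1  regs: r0:Mul1,r1:32,r2:33,r3:Add1,r4:16,r5:7
  c11: -  regs: r0:Mul1,r1:32,r2:33,r3:Add1,r4:16,r5:7
  c12: CDB Add1=39  regs: r0:Mul1,r1:32,r2:33,r3:39,r4:16,r5:7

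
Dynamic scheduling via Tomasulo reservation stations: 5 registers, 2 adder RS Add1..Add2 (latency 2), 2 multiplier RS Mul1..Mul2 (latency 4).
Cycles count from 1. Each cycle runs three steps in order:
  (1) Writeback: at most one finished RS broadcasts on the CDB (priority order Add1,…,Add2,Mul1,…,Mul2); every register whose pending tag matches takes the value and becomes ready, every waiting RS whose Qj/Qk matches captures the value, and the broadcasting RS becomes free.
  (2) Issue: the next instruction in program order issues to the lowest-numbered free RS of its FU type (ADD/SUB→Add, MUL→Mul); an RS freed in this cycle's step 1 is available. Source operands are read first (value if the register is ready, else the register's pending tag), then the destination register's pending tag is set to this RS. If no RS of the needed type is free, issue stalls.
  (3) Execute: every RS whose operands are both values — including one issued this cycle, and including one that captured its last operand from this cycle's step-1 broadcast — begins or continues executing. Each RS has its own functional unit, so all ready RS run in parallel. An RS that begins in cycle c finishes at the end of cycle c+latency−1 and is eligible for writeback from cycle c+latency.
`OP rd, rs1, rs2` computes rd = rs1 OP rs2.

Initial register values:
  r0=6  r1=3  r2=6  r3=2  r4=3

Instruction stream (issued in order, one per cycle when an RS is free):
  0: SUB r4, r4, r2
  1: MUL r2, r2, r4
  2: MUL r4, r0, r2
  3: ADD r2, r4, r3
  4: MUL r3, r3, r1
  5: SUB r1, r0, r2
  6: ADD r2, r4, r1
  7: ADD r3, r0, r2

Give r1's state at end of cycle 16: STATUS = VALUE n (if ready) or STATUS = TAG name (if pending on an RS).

STATUS = VALUE 112

c1: issue SUB r4<-Add1 | r0:6,r1:3,r2:6,r3:2,r4:Add1
c2: issue MUL r2<-Mul1 | r0:6,r1:3,r2:Mul1,r3:2,r4:Add1
c3: CDB Add1=-3; issue MUL r4<-Mul2 | r0:6,r1:3,r2:Mul1,r3:2,r4:Mul2
c4: issue ADD r2<-Add1 | r0:6,r1:3,r2:Add1,r3:2,r4:Mul2
c5: stall | r0:6,r1:3,r2:Add1,r3:2,r4:Mul2
c6: stall | r0:6,r1:3,r2:Add1,r3:2,r4:Mul2
c7: CDB Mul1=-18; issue MUL r3<-Mul1 | r0:6,r1:3,r2:Add1,r3:Mul1,r4:Mul2
c8: issue SUB r1<-Add2 | r0:6,r1:Add2,r2:Add1,r3:Mul1,r4:Mul2
c9: stall | r0:6,r1:Add2,r2:Add1,r3:Mul1,r4:Mul2
c10: stall | r0:6,r1:Add2,r2:Add1,r3:Mul1,r4:Mul2
c11: CDB Mul1=6; stall | r0:6,r1:Add2,r2:Add1,r3:6,r4:Mul2
c12: CDB Mul2=-108; stall | r0:6,r1:Add2,r2:Add1,r3:6,r4:-108
c13: stall | r0:6,r1:Add2,r2:Add1,r3:6,r4:-108
c14: CDB Add1=-106; issue ADD r2<-Add1 | r0:6,r1:Add2,r2:Add1,r3:6,r4:-108
c15: stall | r0:6,r1:Add2,r2:Add1,r3:6,r4:-108
c16: CDB Add2=112; issue ADD r3<-Add2 | r0:6,r1:112,r2:Add1,r3:Add2,r4:-108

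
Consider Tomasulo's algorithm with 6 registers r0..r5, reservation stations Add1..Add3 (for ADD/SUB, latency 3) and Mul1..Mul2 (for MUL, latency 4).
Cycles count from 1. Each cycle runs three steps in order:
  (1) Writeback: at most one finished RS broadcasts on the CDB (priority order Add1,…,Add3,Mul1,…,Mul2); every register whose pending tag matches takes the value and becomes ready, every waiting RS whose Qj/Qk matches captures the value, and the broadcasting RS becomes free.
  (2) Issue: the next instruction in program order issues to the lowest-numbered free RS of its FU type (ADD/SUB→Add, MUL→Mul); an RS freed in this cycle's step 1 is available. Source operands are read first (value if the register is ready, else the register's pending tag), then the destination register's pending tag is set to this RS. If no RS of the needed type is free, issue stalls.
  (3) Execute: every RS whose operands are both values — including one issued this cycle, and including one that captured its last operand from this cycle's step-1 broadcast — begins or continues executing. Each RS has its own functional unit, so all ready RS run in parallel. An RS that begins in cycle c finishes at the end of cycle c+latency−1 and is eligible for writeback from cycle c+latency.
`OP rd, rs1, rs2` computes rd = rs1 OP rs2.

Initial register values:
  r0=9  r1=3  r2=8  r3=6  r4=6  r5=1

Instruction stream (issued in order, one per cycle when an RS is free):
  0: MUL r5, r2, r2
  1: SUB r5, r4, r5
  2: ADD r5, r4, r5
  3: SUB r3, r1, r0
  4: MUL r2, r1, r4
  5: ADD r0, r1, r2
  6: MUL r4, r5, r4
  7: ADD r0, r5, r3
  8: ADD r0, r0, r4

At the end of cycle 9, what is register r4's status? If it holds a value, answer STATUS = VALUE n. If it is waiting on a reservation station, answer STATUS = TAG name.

cycle 1: issue MUL r5<-Mul1 // r0:9,r1:3,r2:8,r3:6,r4:6,r5:Mul1
cycle 2: issue SUB r5<-Add1 // r0:9,r1:3,r2:8,r3:6,r4:6,r5:Add1
cycle 3: issue ADD r5<-Add2 // r0:9,r1:3,r2:8,r3:6,r4:6,r5:Add2
cycle 4: issue SUB r3<-Add3 // r0:9,r1:3,r2:8,r3:Add3,r4:6,r5:Add2
cycle 5: CDB Mul1=64; issue MUL r2<-Mul1 // r0:9,r1:3,r2:Mul1,r3:Add3,r4:6,r5:Add2
cycle 6: stall // r0:9,r1:3,r2:Mul1,r3:Add3,r4:6,r5:Add2
cycle 7: CDB Add3=-6; issue ADD r0<-Add3 // r0:Add3,r1:3,r2:Mul1,r3:-6,r4:6,r5:Add2
cycle 8: CDB Add1=-58; issue MUL r4<-Mul2 // r0:Add3,r1:3,r2:Mul1,r3:-6,r4:Mul2,r5:Add2
cycle 9: CDB Mul1=18; issue ADD r0<-Add1 // r0:Add1,r1:3,r2:18,r3:-6,r4:Mul2,r5:Add2

STATUS = TAG Mul2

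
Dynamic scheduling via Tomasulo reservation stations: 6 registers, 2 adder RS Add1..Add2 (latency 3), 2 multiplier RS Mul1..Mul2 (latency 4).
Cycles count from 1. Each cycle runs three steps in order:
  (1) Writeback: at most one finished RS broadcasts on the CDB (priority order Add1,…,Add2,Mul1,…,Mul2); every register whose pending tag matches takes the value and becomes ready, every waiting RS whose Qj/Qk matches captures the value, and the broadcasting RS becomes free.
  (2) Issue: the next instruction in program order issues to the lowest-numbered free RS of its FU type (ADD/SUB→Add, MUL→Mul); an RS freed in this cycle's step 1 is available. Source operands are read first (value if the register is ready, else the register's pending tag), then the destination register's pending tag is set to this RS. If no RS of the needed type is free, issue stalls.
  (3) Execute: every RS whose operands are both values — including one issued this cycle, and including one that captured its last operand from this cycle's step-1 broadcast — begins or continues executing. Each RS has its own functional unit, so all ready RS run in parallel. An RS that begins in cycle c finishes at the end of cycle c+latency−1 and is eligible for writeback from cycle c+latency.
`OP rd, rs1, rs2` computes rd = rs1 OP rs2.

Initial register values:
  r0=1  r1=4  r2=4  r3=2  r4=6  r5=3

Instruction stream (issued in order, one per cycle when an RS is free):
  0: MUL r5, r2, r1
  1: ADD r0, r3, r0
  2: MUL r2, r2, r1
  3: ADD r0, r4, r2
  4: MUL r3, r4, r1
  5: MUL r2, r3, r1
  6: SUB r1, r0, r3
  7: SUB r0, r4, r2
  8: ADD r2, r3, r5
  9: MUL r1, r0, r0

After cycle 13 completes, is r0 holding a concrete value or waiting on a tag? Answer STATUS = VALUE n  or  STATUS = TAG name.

STATUS = TAG Add2

  c1: issue MUL r5<-Mul1  regs: r0:1,r1:4,r2:4,r3:2,r4:6,r5:Mul1
  c2: issue ADD r0<-Add1  regs: r0:Add1,r1:4,r2:4,r3:2,r4:6,r5:Mul1
  c3: issue MUL r2<-Mul2  regs: r0:Add1,r1:4,r2:Mul2,r3:2,r4:6,r5:Mul1
  c4: issue ADD r0<-Add2  regs: r0:Add2,r1:4,r2:Mul2,r3:2,r4:6,r5:Mul1
  c5: CDB Add1=3; stall  regs: r0:Add2,r1:4,r2:Mul2,r3:2,r4:6,r5:Mul1
  c6: CDB Mul1=16; issue MUL r3<-Mul1  regs: r0:Add2,r1:4,r2:Mul2,r3:Mul1,r4:6,r5:16
  c7: CDB Mul2=16; issue MUL r2<-Mul2  regs: r0:Add2,r1:4,r2:Mul2,r3:Mul1,r4:6,r5:16
  c8: issue SUB r1<-Add1  regs: r0:Add2,r1:Add1,r2:Mul2,r3:Mul1,r4:6,r5:16
  c9: stall  regs: r0:Add2,r1:Add1,r2:Mul2,r3:Mul1,r4:6,r5:16
  c10: CDB Add2=22; issue SUB r0<-Add2  regs: r0:Add2,r1:Add1,r2:Mul2,r3:Mul1,r4:6,r5:16
  c11: CDB Mul1=24; stall  regs: r0:Add2,r1:Add1,r2:Mul2,r3:24,r4:6,r5:16
  c12: stall  regs: r0:Add2,r1:Add1,r2:Mul2,r3:24,r4:6,r5:16
  c13: stall  regs: r0:Add2,r1:Add1,r2:Mul2,r3:24,r4:6,r5:16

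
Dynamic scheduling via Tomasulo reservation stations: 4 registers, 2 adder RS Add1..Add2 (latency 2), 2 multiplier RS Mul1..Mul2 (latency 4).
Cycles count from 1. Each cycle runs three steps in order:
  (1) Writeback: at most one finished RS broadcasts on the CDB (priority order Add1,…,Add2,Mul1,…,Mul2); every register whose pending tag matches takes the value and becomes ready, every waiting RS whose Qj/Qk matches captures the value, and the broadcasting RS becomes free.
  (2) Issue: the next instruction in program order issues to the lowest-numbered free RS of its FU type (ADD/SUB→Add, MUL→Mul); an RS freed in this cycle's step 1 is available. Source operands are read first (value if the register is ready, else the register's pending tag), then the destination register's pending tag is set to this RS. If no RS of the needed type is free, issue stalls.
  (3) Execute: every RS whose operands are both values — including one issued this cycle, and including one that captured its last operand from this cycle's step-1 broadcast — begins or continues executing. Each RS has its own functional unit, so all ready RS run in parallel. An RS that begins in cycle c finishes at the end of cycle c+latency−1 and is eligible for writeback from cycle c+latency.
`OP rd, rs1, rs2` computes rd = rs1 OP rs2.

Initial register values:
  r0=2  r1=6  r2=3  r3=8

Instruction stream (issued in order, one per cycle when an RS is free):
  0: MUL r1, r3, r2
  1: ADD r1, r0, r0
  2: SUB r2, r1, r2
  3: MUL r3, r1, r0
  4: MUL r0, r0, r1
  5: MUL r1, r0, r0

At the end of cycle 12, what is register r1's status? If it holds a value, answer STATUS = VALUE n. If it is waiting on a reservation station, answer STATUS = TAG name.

STATUS = TAG Mul2

  c1: issue MUL r1<-Mul1  regs: r0:2,r1:Mul1,r2:3,r3:8
  c2: issue ADD r1<-Add1  regs: r0:2,r1:Add1,r2:3,r3:8
  c3: issue SUB r2<-Add2  regs: r0:2,r1:Add1,r2:Add2,r3:8
  c4: CDB Add1=4; issue MUL r3<-Mul2  regs: r0:2,r1:4,r2:Add2,r3:Mul2
  c5: CDB Mul1=24; issue MUL r0<-Mul1  regs: r0:Mul1,r1:4,r2:Add2,r3:Mul2
  c6: CDB Add2=1; stall  regs: r0:Mul1,r1:4,r2:1,r3:Mul2
  c7: stall  regs: r0:Mul1,r1:4,r2:1,r3:Mul2
  c8: CDB Mul2=8; issue MUL r1<-Mul2  regs: r0:Mul1,r1:Mul2,r2:1,r3:8
  c9: CDB Mul1=8  regs: r0:8,r1:Mul2,r2:1,r3:8
  c10: -  regs: r0:8,r1:Mul2,r2:1,r3:8
  c11: -  regs: r0:8,r1:Mul2,r2:1,r3:8
  c12: -  regs: r0:8,r1:Mul2,r2:1,r3:8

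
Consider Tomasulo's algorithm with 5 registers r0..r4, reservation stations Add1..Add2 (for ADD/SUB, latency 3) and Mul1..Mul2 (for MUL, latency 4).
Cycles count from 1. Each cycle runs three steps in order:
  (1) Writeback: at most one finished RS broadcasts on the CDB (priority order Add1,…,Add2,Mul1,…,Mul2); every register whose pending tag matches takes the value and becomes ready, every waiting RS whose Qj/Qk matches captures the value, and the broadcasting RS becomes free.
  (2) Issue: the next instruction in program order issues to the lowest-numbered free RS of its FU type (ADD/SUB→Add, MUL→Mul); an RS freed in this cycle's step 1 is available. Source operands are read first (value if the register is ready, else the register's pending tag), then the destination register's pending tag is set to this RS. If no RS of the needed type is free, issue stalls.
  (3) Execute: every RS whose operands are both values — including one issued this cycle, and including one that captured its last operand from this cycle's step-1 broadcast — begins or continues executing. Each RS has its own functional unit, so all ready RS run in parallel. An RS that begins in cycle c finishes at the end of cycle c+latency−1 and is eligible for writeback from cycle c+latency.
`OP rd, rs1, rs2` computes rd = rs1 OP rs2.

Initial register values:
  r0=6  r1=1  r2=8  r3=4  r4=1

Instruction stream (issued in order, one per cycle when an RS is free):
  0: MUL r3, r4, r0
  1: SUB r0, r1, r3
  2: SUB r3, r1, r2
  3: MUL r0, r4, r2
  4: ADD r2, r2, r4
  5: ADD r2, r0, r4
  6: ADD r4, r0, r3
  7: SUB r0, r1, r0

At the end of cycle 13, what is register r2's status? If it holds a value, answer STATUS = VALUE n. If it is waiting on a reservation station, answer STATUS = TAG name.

STATUS = VALUE 9

  c1: issue MUL r3<-Mul1  regs: r0:6,r1:1,r2:8,r3:Mul1,r4:1
  c2: issue SUB r0<-Add1  regs: r0:Add1,r1:1,r2:8,r3:Mul1,r4:1
  c3: issue SUB r3<-Add2  regs: r0:Add1,r1:1,r2:8,r3:Add2,r4:1
  c4: issue MUL r0<-Mul2  regs: r0:Mul2,r1:1,r2:8,r3:Add2,r4:1
  c5: CDB Mul1=6; stall  regs: r0:Mul2,r1:1,r2:8,r3:Add2,r4:1
  c6: CDB Add2=-7; issue ADD r2<-Add2  regs: r0:Mul2,r1:1,r2:Add2,r3:-7,r4:1
  c7: stall  regs: r0:Mul2,r1:1,r2:Add2,r3:-7,r4:1
  c8: CDB Add1=-5; issue ADD r2<-Add1  regs: r0:Mul2,r1:1,r2:Add1,r3:-7,r4:1
  c9: CDB Add2=9; issue ADD r4<-Add2  regs: r0:Mul2,r1:1,r2:Add1,r3:-7,r4:Add2
  c10: CDB Mul2=8; stall  regs: r0:8,r1:1,r2:Add1,r3:-7,r4:Add2
  c11: stall  regs: r0:8,r1:1,r2:Add1,r3:-7,r4:Add2
  c12: stall  regs: r0:8,r1:1,r2:Add1,r3:-7,r4:Add2
  c13: CDB Add1=9; issue SUB r0<-Add1  regs: r0:Add1,r1:1,r2:9,r3:-7,r4:Add2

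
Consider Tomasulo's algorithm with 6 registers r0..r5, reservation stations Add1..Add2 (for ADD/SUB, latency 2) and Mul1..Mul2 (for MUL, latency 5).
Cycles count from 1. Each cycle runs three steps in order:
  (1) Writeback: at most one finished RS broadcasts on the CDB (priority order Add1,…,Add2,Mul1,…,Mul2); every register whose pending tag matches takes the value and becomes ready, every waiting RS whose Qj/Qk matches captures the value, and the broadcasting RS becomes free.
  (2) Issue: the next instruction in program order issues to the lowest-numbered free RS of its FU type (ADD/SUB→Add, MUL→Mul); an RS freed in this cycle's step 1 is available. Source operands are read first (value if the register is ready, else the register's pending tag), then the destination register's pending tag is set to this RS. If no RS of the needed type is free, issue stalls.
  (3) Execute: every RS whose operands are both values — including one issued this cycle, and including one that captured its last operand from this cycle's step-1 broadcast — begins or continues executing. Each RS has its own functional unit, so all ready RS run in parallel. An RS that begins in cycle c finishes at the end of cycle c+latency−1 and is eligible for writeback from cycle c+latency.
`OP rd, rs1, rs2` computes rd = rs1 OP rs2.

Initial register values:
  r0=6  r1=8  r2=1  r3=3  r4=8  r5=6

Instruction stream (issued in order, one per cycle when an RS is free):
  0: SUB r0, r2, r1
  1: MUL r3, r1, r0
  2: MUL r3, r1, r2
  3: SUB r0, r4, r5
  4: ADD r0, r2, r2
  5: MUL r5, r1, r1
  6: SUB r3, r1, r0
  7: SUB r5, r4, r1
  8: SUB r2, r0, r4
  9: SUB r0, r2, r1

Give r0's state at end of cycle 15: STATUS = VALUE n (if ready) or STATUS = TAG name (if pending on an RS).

cycle 1: issue SUB r0<-Add1 // r0:Add1,r1:8,r2:1,r3:3,r4:8,r5:6
cycle 2: issue MUL r3<-Mul1 // r0:Add1,r1:8,r2:1,r3:Mul1,r4:8,r5:6
cycle 3: CDB Add1=-7; issue MUL r3<-Mul2 // r0:-7,r1:8,r2:1,r3:Mul2,r4:8,r5:6
cycle 4: issue SUB r0<-Add1 // r0:Add1,r1:8,r2:1,r3:Mul2,r4:8,r5:6
cycle 5: issue ADD r0<-Add2 // r0:Add2,r1:8,r2:1,r3:Mul2,r4:8,r5:6
cycle 6: CDB Add1=2; stall // r0:Add2,r1:8,r2:1,r3:Mul2,r4:8,r5:6
cycle 7: CDB Add2=2; stall // r0:2,r1:8,r2:1,r3:Mul2,r4:8,r5:6
cycle 8: CDB Mul1=-56; issue MUL r5<-Mul1 // r0:2,r1:8,r2:1,r3:Mul2,r4:8,r5:Mul1
cycle 9: CDB Mul2=8; issue SUB r3<-Add1 // r0:2,r1:8,r2:1,r3:Add1,r4:8,r5:Mul1
cycle 10: issue SUB r5<-Add2 // r0:2,r1:8,r2:1,r3:Add1,r4:8,r5:Add2
cycle 11: CDB Add1=6; issue SUB r2<-Add1 // r0:2,r1:8,r2:Add1,r3:6,r4:8,r5:Add2
cycle 12: CDB Add2=0; issue SUB r0<-Add2 // r0:Add2,r1:8,r2:Add1,r3:6,r4:8,r5:0
cycle 13: CDB Add1=-6 // r0:Add2,r1:8,r2:-6,r3:6,r4:8,r5:0
cycle 14: CDB Mul1=64 // r0:Add2,r1:8,r2:-6,r3:6,r4:8,r5:0
cycle 15: CDB Add2=-14 // r0:-14,r1:8,r2:-6,r3:6,r4:8,r5:0

STATUS = VALUE -14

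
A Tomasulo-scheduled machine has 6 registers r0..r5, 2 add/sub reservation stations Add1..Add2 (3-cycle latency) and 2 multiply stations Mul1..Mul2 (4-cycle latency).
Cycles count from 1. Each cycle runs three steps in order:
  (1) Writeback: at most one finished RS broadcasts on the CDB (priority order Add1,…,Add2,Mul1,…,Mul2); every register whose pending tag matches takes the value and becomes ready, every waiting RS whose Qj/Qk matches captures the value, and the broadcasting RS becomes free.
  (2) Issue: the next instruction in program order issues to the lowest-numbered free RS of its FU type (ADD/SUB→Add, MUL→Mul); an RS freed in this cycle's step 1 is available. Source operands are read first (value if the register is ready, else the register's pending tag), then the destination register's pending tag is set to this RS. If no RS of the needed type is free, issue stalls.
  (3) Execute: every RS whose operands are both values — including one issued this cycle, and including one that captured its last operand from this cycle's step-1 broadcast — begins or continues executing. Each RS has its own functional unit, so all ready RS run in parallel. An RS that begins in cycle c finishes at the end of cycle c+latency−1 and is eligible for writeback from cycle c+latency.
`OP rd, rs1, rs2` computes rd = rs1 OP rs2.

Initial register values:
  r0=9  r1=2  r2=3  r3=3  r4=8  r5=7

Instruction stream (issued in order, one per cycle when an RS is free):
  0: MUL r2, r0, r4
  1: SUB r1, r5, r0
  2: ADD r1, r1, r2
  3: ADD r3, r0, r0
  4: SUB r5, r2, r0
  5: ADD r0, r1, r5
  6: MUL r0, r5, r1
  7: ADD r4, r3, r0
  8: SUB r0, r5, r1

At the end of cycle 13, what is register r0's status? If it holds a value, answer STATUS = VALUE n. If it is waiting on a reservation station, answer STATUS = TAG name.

c1: issue MUL r2<-Mul1 | r0:9,r1:2,r2:Mul1,r3:3,r4:8,r5:7
c2: issue SUB r1<-Add1 | r0:9,r1:Add1,r2:Mul1,r3:3,r4:8,r5:7
c3: issue ADD r1<-Add2 | r0:9,r1:Add2,r2:Mul1,r3:3,r4:8,r5:7
c4: stall | r0:9,r1:Add2,r2:Mul1,r3:3,r4:8,r5:7
c5: CDB Add1=-2; issue ADD r3<-Add1 | r0:9,r1:Add2,r2:Mul1,r3:Add1,r4:8,r5:7
c6: CDB Mul1=72; stall | r0:9,r1:Add2,r2:72,r3:Add1,r4:8,r5:7
c7: stall | r0:9,r1:Add2,r2:72,r3:Add1,r4:8,r5:7
c8: CDB Add1=18; issue SUB r5<-Add1 | r0:9,r1:Add2,r2:72,r3:18,r4:8,r5:Add1
c9: CDB Add2=70; issue ADD r0<-Add2 | r0:Add2,r1:70,r2:72,r3:18,r4:8,r5:Add1
c10: issue MUL r0<-Mul1 | r0:Mul1,r1:70,r2:72,r3:18,r4:8,r5:Add1
c11: CDB Add1=63; issue ADD r4<-Add1 | r0:Mul1,r1:70,r2:72,r3:18,r4:Add1,r5:63
c12: stall | r0:Mul1,r1:70,r2:72,r3:18,r4:Add1,r5:63
c13: stall | r0:Mul1,r1:70,r2:72,r3:18,r4:Add1,r5:63

STATUS = TAG Mul1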